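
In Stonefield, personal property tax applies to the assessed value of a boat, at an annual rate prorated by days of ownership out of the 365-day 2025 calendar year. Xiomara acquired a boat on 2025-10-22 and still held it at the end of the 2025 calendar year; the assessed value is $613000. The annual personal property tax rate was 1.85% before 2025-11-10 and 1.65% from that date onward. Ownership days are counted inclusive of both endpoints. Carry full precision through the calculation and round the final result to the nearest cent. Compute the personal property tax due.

2025-10-22 to 2025-11-09: 19 days at 1.85% → $613000 × 1.85% × 19/365 = $590.3274
2025-11-10 to 2025-12-31: 52 days at 1.65% → $613000 × 1.65% × 52/365 = $1440.9699
Total = $2031.2973

$2031.30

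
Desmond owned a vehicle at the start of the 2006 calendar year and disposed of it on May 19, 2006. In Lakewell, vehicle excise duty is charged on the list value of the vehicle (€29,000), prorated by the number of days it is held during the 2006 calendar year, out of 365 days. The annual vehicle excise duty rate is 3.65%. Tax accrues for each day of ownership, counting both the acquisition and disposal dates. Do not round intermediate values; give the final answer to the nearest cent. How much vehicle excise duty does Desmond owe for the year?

€403.10

Days held (January 1 – May 19, 2006): 139 out of 365
Tax = €29,000 × 3.65% × 139/365 = €403.1000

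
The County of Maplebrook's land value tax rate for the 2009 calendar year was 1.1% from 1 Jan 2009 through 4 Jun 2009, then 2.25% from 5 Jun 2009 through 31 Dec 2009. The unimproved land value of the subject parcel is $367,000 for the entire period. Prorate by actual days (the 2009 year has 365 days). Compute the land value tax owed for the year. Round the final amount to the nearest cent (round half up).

1 Jan – 4 Jun 2009: 155 days at 1.1% → $367,000 × 1.1% × 155/365 = $1,714.3425
5 Jun – 31 Dec 2009: 210 days at 2.25% → $367,000 × 2.25% × 210/365 = $4,750.8904
Total = $6,465.2329

$6,465.23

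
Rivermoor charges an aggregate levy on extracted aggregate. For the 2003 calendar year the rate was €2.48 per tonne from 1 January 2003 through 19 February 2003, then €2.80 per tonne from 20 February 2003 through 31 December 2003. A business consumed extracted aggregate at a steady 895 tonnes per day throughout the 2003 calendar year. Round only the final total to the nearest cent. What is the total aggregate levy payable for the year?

€900370.00

1 January – 19 February 2003: 50 days × 895 tonnes/day = 44,750 tonnes at €2.48/tonne → €110980.00
20 February – 31 December 2003: 315 days × 895 tonnes/day = 281,925 tonnes at €2.80/tonne → €789390.00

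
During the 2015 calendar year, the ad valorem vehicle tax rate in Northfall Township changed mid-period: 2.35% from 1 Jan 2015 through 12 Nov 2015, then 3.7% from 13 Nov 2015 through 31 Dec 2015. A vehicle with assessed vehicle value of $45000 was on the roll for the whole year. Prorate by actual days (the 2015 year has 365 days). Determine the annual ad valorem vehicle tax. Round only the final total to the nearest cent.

$1139.05

1 Jan – 12 Nov 2015: 316 days at 2.35% → $45000 × 2.35% × 316/365 = $915.5342
13 Nov – 31 Dec 2015: 49 days at 3.7% → $45000 × 3.7% × 49/365 = $223.5205
Total = $1139.0548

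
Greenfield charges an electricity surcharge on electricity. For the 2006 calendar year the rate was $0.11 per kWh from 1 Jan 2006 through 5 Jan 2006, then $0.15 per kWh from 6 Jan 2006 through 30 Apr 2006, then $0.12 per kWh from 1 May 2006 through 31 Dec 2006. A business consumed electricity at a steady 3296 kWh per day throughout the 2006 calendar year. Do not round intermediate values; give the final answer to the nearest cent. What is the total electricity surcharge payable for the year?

$155,571.20

1 Jan – 5 Jan 2006: 5 days × 3296 kWh/day = 16,480 kWh at $0.11/kWh → $1,812.80
6 Jan – 30 Apr 2006: 115 days × 3296 kWh/day = 379,040 kWh at $0.15/kWh → $56,856.00
1 May – 31 Dec 2006: 245 days × 3296 kWh/day = 807,520 kWh at $0.12/kWh → $96,902.40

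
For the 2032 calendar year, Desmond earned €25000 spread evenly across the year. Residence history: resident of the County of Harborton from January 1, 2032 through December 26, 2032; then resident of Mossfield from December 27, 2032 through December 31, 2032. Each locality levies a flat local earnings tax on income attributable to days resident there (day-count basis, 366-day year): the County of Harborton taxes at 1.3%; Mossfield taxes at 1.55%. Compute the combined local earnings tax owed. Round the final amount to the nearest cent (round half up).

The County of Harborton, January 1 – December 26, 2032: 361 days → €25000 × 1.3% × 361/366 = €320.5601
Mossfield, December 27 – December 31, 2032: 5 days → €25000 × 1.55% × 5/366 = €5.2937
Total = €325.8538

€325.85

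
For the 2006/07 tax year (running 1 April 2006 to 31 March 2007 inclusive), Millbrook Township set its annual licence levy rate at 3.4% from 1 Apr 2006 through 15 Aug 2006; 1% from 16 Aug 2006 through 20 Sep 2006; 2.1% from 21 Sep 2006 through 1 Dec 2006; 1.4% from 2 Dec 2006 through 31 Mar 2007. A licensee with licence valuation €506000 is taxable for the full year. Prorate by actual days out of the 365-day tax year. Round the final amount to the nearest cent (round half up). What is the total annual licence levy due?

1 Apr – 15 Aug 2006: 137 days at 3.4% → €506000 × 3.4% × 137/365 = €6457.3918
16 Aug – 20 Sep 2006: 36 days at 1% → €506000 × 1% × 36/365 = €499.0685
21 Sep – 1 Dec 2006: 72 days at 2.1% → €506000 × 2.1% × 72/365 = €2096.0877
2 Dec 2006 – 31 Mar 2007: 120 days at 1.4% → €506000 × 1.4% × 120/365 = €2328.9863
Total = €11381.5342

€11381.53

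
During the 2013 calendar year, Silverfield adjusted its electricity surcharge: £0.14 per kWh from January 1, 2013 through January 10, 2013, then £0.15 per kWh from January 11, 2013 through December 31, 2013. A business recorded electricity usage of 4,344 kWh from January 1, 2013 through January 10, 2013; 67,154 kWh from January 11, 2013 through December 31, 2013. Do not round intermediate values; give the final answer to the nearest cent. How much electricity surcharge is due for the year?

January 1 – January 10, 2013: 4,344 kWh at £0.14/kWh → £608.16
January 11 – December 31, 2013: 67,154 kWh at £0.15/kWh → £10,073.10

£10,681.26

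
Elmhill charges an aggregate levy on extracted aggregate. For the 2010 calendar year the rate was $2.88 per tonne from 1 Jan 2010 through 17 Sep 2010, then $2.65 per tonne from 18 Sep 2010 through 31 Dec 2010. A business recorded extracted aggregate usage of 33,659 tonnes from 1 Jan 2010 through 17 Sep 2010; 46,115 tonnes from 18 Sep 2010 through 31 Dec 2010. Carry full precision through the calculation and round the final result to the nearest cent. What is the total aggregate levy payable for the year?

1 Jan – 17 Sep 2010: 33,659 tonnes at $2.88/tonne → $96937.92
18 Sep – 31 Dec 2010: 46,115 tonnes at $2.65/tonne → $122204.75

$219142.67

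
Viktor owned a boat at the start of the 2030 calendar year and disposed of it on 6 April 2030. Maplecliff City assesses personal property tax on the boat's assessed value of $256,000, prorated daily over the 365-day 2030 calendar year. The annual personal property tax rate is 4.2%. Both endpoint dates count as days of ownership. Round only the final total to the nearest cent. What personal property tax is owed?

$2,827.92

Days held (1 January – 6 April 2030): 96 out of 365
Tax = $256,000 × 4.2% × 96/365 = $2,827.9233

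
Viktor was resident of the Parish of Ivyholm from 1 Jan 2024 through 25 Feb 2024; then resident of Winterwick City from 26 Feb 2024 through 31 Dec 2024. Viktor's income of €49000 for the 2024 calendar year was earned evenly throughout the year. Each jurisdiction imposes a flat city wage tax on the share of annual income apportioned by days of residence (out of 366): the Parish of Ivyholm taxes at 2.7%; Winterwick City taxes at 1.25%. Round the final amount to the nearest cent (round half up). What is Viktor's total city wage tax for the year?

€721.21

The Parish of Ivyholm, 1 Jan – 25 Feb 2024: 56 days → €49000 × 2.7% × 56/366 = €202.4262
Winterwick City, 26 Feb – 31 Dec 2024: 310 days → €49000 × 1.25% × 310/366 = €518.7842
Total = €721.2104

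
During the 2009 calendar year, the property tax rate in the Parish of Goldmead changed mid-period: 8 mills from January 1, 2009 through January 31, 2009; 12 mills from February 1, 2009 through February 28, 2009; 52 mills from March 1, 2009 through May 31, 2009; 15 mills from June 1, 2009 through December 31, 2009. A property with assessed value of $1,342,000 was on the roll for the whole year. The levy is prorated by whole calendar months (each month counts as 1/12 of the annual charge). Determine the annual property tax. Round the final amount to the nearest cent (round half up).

January 1 – January 31, 2009: 1 month at 8 mills → $1,342,000 × 0.8% × 1/12 = $894.6667
February 1 – February 28, 2009: 1 month at 12 mills → $1,342,000 × 1.2% × 1/12 = $1,342.0000
March 1 – May 31, 2009: 3 months at 52 mills → $1,342,000 × 5.2% × 3/12 = $17,446.0000
June 1 – December 31, 2009: 7 months at 15 mills → $1,342,000 × 1.5% × 7/12 = $11,742.5000
Total = $31,425.1667

$31,425.17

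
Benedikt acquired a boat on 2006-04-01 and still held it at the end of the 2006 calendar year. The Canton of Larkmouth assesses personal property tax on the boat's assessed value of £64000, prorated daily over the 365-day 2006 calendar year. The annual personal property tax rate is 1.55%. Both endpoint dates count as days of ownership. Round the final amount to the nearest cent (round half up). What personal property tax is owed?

£747.40

Days held (2006-04-01 to 2006-12-31): 275 out of 365
Tax = £64000 × 1.55% × 275/365 = £747.3973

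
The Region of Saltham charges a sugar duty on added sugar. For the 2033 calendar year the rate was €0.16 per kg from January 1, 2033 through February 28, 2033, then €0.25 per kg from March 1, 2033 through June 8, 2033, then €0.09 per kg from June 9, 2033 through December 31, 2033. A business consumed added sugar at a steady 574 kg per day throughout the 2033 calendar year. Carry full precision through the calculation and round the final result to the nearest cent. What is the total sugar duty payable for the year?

€30,410.52

January 1 – February 28, 2033: 59 days × 574 kg/day = 33,866 kg at €0.16/kg → €5,418.56
March 1 – June 8, 2033: 100 days × 574 kg/day = 57,400 kg at €0.25/kg → €14,350.00
June 9 – December 31, 2033: 206 days × 574 kg/day = 118,244 kg at €0.09/kg → €10,641.96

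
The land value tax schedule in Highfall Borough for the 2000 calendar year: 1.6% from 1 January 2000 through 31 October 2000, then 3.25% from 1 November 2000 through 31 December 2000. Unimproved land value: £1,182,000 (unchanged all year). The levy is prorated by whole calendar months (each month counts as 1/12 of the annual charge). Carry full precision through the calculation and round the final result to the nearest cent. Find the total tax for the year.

1 January – 31 October 2000: 10 months at 1.6% → £1,182,000 × 1.6% × 10/12 = £15,760.0000
1 November – 31 December 2000: 2 months at 3.25% → £1,182,000 × 3.25% × 2/12 = £6,402.5000
Total = £22,162.5000

£22,162.50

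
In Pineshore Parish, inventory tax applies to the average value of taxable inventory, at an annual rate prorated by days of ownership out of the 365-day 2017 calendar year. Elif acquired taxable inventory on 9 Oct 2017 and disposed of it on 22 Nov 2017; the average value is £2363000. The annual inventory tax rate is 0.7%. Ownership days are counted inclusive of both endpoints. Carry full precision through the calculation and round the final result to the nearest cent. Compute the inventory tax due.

Days held (9 Oct – 22 Nov 2017): 45 out of 365
Tax = £2363000 × 0.7% × 45/365 = £2039.3014

£2039.30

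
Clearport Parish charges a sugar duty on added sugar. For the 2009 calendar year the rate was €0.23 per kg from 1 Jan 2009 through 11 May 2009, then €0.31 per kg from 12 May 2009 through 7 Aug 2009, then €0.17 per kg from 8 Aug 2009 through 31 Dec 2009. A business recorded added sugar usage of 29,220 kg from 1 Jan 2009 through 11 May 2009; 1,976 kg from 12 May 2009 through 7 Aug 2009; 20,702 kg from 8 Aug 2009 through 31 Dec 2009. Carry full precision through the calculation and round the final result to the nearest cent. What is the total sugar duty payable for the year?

€10,852.50

1 Jan – 11 May 2009: 29,220 kg at €0.23/kg → €6,720.60
12 May – 7 Aug 2009: 1,976 kg at €0.31/kg → €612.56
8 Aug – 31 Dec 2009: 20,702 kg at €0.17/kg → €3,519.34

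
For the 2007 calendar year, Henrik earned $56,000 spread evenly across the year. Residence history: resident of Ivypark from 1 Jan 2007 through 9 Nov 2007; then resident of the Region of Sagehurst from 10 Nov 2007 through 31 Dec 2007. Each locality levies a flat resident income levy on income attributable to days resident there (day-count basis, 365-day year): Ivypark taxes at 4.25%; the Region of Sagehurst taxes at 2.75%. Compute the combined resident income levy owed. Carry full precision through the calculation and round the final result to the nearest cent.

Ivypark, 1 Jan – 9 Nov 2007: 313 days → $56,000 × 4.25% × 313/365 = $2,040.9315
The Region of Sagehurst, 10 Nov – 31 Dec 2007: 52 days → $56,000 × 2.75% × 52/365 = $219.3973
Total = $2,260.3288

$2,260.33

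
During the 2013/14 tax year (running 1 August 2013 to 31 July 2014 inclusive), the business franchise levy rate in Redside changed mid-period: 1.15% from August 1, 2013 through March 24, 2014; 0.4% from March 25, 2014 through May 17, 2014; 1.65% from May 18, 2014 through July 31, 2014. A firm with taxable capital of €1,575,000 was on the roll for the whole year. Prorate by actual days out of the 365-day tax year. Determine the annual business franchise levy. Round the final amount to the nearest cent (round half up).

€17,983.05

August 1, 2013 – March 24, 2014: 236 days at 1.15% → €1,575,000 × 1.15% × 236/365 = €11,711.0959
March 25 – May 17, 2014: 54 days at 0.4% → €1,575,000 × 0.4% × 54/365 = €932.0548
May 18 – July 31, 2014: 75 days at 1.65% → €1,575,000 × 1.65% × 75/365 = €5,339.8973
Total = €17,983.0479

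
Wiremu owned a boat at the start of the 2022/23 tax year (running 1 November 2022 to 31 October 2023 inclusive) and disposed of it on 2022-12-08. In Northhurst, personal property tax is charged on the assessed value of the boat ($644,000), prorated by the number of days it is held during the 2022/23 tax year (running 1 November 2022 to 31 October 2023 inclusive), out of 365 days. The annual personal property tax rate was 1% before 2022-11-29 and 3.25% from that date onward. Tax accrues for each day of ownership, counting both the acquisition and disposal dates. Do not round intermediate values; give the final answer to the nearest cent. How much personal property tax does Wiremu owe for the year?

$1,067.45

2022-11-01 to 2022-11-28: 28 days at 1% → $644,000 × 1% × 28/365 = $494.0274
2022-11-29 to 2022-12-08: 10 days at 3.25% → $644,000 × 3.25% × 10/365 = $573.4247
Total = $1,067.4521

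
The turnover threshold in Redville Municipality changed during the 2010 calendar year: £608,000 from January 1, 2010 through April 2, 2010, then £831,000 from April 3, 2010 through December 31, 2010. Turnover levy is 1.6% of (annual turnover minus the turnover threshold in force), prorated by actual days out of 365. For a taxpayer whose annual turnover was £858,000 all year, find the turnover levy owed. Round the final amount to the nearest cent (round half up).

January 1 – April 2, 2010: 92 days, exemption £608,000 → (£858,000 − £608,000) × 1.6% × 92/365 = £1,008.2192
April 3 – December 31, 2010: 273 days, exemption £831,000 → (£858,000 − £831,000) × 1.6% × 273/365 = £323.1123
Total = £1,331.3315

£1,331.33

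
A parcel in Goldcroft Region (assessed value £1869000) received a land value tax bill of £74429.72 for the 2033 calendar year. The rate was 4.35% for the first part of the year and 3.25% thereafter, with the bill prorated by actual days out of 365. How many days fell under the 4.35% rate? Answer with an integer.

Let d = days at the first rate; then 365 − d days at the second rate.
£1869000 × [4.35%·d + 3.25%·(365−d)] / 365 = £74429.72
Solving gives d = 243, so the new rate took effect on September 1, 2033.

243 days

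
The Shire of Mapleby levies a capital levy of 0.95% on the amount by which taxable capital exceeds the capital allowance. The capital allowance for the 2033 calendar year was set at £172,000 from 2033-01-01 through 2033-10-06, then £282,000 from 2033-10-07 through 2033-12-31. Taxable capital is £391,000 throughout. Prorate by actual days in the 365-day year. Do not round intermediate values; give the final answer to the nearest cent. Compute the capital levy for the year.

£1,834.28

2033-01-01 to 2033-10-06: 279 days, exemption £172,000 → (£391,000 − £172,000) × 0.95% × 279/365 = £1,590.3000
2033-10-07 to 2033-12-31: 86 days, exemption £282,000 → (£391,000 − £282,000) × 0.95% × 86/365 = £243.9808
Total = £1,834.2808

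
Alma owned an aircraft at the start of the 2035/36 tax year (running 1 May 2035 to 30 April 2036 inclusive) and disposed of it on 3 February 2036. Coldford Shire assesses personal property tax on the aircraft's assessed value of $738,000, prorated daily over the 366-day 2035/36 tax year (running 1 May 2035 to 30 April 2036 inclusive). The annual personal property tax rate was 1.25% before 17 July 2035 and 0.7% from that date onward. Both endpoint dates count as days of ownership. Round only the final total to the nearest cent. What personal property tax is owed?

$4,791.96

1 May – 16 July 2035: 77 days at 1.25% → $738,000 × 1.25% × 77/366 = $1,940.7787
17 July 2035 – 3 February 2036: 202 days at 0.7% → $738,000 × 0.7% × 202/366 = $2,851.1803
Total = $4,791.9590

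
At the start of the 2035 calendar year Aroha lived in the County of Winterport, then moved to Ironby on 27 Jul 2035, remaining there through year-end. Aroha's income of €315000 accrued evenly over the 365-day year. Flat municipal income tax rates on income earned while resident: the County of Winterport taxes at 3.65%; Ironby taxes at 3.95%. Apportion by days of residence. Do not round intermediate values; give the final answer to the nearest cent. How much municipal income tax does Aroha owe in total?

€11906.57

The County of Winterport, 1 Jan – 26 Jul 2035: 207 days → €315000 × 3.65% × 207/365 = €6520.5000
Ironby, 27 Jul – 31 Dec 2035: 158 days → €315000 × 3.95% × 158/365 = €5386.0685
Total = €11906.5685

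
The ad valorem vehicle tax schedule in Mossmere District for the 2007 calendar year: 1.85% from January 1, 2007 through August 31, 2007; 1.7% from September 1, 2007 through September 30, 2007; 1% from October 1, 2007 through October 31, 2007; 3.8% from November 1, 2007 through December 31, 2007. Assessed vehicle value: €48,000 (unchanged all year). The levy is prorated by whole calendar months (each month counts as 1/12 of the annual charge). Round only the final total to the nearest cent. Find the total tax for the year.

€1,004.00

January 1 – August 31, 2007: 8 months at 1.85% → €48,000 × 1.85% × 8/12 = €592.0000
September 1 – September 30, 2007: 1 month at 1.7% → €48,000 × 1.7% × 1/12 = €68.0000
October 1 – October 31, 2007: 1 month at 1% → €48,000 × 1% × 1/12 = €40.0000
November 1 – December 31, 2007: 2 months at 3.8% → €48,000 × 3.8% × 2/12 = €304.0000
Total = €1,004.0000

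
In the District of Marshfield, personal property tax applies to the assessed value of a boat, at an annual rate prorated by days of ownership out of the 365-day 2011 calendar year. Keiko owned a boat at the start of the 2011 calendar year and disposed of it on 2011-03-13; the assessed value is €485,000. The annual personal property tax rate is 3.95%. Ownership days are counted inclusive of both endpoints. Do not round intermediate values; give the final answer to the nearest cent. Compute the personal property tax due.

Days held (2011-01-01 to 2011-03-13): 72 out of 365
Tax = €485,000 × 3.95% × 72/365 = €3,779.0137

€3,779.01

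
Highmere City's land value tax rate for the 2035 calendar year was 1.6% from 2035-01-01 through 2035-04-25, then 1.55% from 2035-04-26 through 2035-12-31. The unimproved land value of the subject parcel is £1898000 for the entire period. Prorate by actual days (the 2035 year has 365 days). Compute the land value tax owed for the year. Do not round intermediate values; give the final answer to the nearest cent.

2035-01-01 to 2035-04-25: 115 days at 1.6% → £1898000 × 1.6% × 115/365 = £9568.0000
2035-04-26 to 2035-12-31: 250 days at 1.55% → £1898000 × 1.55% × 250/365 = £20150.0000
Total = £29718.0000

£29718.00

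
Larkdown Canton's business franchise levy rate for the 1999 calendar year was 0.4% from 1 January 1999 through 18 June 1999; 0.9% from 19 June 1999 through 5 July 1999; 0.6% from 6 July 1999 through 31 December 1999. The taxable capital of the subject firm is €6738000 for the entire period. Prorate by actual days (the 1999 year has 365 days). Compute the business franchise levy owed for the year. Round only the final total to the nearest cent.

1 January – 18 June 1999: 169 days at 0.4% → €6738000 × 0.4% × 169/365 = €12479.1452
19 June – 5 July 1999: 17 days at 0.9% → €6738000 × 0.9% × 17/365 = €2824.4219
6 July – 31 December 1999: 179 days at 0.6% → €6738000 × 0.6% × 179/365 = €19826.3342
Total = €35129.9014

€35129.90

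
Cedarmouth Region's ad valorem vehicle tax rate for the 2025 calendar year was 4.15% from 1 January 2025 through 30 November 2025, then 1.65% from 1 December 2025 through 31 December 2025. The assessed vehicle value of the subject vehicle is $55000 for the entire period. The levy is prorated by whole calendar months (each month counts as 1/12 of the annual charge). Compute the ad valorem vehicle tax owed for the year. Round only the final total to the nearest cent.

$2167.92

1 January – 30 November 2025: 11 months at 4.15% → $55000 × 4.15% × 11/12 = $2092.2917
1 December – 31 December 2025: 1 month at 1.65% → $55000 × 1.65% × 1/12 = $75.6250
Total = $2167.9167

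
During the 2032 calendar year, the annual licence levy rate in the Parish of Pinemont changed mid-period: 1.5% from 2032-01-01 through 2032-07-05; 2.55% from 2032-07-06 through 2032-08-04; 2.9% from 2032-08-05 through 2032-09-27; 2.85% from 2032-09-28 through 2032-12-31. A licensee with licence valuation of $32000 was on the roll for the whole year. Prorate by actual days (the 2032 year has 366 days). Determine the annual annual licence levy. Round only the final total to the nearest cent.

2032-01-01 to 2032-07-05: 187 days at 1.5% → $32000 × 1.5% × 187/366 = $245.2459
2032-07-06 to 2032-08-04: 30 days at 2.55% → $32000 × 2.55% × 30/366 = $66.8852
2032-08-05 to 2032-09-27: 54 days at 2.9% → $32000 × 2.9% × 54/366 = $136.9180
2032-09-28 to 2032-12-31: 95 days at 2.85% → $32000 × 2.85% × 95/366 = $236.7213
Total = $685.7705

$685.77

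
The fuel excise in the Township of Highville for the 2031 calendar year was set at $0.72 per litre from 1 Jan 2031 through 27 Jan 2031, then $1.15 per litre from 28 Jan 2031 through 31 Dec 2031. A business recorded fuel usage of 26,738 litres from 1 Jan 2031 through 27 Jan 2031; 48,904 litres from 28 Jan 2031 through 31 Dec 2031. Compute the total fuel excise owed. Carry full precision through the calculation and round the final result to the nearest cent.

1 Jan – 27 Jan 2031: 26,738 litres at $0.72/litre → $19,251.36
28 Jan – 31 Dec 2031: 48,904 litres at $1.15/litre → $56,239.60

$75,490.96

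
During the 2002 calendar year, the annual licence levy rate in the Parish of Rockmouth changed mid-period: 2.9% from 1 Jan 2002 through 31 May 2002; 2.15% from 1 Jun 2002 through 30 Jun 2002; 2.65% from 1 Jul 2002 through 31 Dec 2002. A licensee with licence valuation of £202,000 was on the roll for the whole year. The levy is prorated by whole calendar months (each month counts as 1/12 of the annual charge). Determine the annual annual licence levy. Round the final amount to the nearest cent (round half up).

1 Jan – 31 May 2002: 5 months at 2.9% → £202,000 × 2.9% × 5/12 = £2,440.8333
1 Jun – 30 Jun 2002: 1 month at 2.15% → £202,000 × 2.15% × 1/12 = £361.9167
1 Jul – 31 Dec 2002: 6 months at 2.65% → £202,000 × 2.65% × 6/12 = £2,676.5000
Total = £5,479.2500

£5,479.25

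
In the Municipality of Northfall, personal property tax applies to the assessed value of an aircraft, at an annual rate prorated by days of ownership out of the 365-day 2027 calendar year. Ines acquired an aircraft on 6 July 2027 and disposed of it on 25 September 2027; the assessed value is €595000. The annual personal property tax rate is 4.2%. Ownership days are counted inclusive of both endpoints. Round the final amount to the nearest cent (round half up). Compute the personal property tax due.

€5614.19

Days held (6 July – 25 September 2027): 82 out of 365
Tax = €595000 × 4.2% × 82/365 = €5614.1918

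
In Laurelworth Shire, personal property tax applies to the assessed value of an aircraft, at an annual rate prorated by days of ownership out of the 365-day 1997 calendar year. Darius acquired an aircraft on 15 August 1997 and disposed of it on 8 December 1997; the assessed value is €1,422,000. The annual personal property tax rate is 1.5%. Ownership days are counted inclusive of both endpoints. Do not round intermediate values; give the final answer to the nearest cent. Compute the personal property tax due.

€6,778.85

Days held (15 August – 8 December 1997): 116 out of 365
Tax = €1,422,000 × 1.5% × 116/365 = €6,778.8493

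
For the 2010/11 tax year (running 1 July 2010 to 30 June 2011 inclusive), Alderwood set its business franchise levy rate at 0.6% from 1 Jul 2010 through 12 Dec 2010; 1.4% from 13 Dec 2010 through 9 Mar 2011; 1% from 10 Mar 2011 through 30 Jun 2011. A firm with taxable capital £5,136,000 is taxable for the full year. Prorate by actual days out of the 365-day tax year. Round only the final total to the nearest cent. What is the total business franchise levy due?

1 Jul – 12 Dec 2010: 165 days at 0.6% → £5,136,000 × 0.6% × 165/365 = £13,930.5205
13 Dec 2010 – 9 Mar 2011: 87 days at 1.4% → £5,136,000 × 1.4% × 87/365 = £17,138.7616
10 Mar – 30 Jun 2011: 113 days at 1% → £5,136,000 × 1% × 113/365 = £15,900.4932
Total = £46,969.7753

£46,969.78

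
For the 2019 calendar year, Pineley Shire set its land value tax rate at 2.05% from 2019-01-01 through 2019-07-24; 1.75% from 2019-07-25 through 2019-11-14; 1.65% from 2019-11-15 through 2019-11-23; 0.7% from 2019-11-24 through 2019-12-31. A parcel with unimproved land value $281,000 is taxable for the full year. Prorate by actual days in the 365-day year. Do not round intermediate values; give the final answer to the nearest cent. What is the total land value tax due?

2019-01-01 to 2019-07-24: 205 days at 2.05% → $281,000 × 2.05% × 205/365 = $3,235.3493
2019-07-25 to 2019-11-14: 113 days at 1.75% → $281,000 × 1.75% × 113/365 = $1,522.4041
2019-11-15 to 2019-11-23: 9 days at 1.65% → $281,000 × 1.65% × 9/365 = $114.3247
2019-11-24 to 2019-12-31: 38 days at 0.7% → $281,000 × 0.7% × 38/365 = $204.7836
Total = $5,076.8616

$5,076.86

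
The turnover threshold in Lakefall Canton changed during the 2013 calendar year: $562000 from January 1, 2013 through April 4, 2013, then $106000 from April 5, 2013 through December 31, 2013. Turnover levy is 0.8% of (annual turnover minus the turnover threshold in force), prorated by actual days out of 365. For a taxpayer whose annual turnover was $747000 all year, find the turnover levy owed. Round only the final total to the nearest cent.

January 1 – April 4, 2013: 94 days, exemption $562000 → ($747000 − $562000) × 0.8% × 94/365 = $381.1507
April 5 – December 31, 2013: 271 days, exemption $106000 → ($747000 − $106000) × 0.8% × 271/365 = $3807.3644
Total = $4188.5151

$4188.52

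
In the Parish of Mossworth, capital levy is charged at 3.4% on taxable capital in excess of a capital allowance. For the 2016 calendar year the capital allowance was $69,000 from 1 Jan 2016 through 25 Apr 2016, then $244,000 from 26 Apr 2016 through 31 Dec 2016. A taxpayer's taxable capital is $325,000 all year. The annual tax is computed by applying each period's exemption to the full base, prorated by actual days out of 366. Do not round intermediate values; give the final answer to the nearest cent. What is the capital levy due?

$4,639.79

1 Jan – 25 Apr 2016: 116 days, exemption $69,000 → ($325,000 − $69,000) × 3.4% × 116/366 = $2,758.6448
26 Apr – 31 Dec 2016: 250 days, exemption $244,000 → ($325,000 − $244,000) × 3.4% × 250/366 = $1,881.1475
Total = $4,639.7923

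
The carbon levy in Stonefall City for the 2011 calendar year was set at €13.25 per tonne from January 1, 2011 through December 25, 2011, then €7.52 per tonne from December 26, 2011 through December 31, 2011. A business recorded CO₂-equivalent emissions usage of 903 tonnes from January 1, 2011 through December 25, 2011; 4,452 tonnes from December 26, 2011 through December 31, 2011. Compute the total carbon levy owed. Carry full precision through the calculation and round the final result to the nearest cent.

€45443.79

January 1 – December 25, 2011: 903 tonnes at €13.25/tonne → €11964.75
December 26 – December 31, 2011: 4,452 tonnes at €7.52/tonne → €33479.04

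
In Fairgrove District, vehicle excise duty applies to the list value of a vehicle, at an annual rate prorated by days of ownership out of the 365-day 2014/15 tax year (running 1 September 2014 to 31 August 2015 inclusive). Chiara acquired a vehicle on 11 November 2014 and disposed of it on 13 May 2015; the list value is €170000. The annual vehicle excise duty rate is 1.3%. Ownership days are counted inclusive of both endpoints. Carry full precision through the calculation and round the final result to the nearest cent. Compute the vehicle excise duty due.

Days held (11 November 2014 – 13 May 2015): 184 out of 365
Tax = €170000 × 1.3% × 184/365 = €1114.0822

€1114.08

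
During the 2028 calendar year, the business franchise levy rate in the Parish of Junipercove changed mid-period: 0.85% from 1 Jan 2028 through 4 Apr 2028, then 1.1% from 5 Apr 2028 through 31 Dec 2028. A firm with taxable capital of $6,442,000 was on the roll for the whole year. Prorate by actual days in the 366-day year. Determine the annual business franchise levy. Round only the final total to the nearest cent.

1 Jan – 4 Apr 2028: 95 days at 0.85% → $6,442,000 × 0.85% × 95/366 = $14,212.8825
5 Apr – 31 Dec 2028: 271 days at 1.1% → $6,442,000 × 1.1% × 271/366 = $52,468.8579
Total = $66,681.7404

$66,681.74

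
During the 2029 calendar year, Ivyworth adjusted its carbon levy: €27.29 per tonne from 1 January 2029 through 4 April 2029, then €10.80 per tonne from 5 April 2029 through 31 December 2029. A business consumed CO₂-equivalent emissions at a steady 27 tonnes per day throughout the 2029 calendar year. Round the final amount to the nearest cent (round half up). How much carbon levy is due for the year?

€148,285.62

1 January – 4 April 2029: 94 days × 27 tonnes/day = 2,538 tonnes at €27.29/tonne → €69,262.02
5 April – 31 December 2029: 271 days × 27 tonnes/day = 7,317 tonnes at €10.80/tonne → €79,023.60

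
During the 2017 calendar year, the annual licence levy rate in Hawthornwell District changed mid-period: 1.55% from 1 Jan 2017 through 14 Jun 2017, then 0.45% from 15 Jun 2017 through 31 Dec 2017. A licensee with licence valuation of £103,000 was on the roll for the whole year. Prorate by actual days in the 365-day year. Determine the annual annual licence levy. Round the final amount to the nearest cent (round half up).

1 Jan – 14 Jun 2017: 165 days at 1.55% → £103,000 × 1.55% × 165/365 = £721.7055
15 Jun – 31 Dec 2017: 200 days at 0.45% → £103,000 × 0.45% × 200/365 = £253.9726
Total = £975.6781

£975.68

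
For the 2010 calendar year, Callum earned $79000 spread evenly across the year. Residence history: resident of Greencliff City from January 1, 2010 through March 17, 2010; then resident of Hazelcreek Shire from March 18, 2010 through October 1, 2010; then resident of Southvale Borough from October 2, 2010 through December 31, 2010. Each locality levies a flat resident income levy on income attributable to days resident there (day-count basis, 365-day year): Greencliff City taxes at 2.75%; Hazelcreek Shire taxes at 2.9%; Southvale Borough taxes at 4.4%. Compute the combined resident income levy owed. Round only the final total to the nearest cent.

$2561.76

Greencliff City, January 1 – March 17, 2010: 76 days → $79000 × 2.75% × 76/365 = $452.3562
Hazelcreek Shire, March 18 – October 1, 2010: 198 days → $79000 × 2.9% × 198/365 = $1242.7890
Southvale Borough, October 2 – December 31, 2010: 91 days → $79000 × 4.4% × 91/365 = $866.6192
Total = $2561.7644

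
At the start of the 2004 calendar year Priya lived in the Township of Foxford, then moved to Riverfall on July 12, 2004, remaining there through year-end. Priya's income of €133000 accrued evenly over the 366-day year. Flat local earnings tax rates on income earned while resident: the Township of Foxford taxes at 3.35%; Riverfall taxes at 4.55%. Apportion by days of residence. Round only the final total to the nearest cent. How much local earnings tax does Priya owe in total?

The Township of Foxford, January 1 – July 11, 2004: 193 days → €133000 × 3.35% × 193/366 = €2349.4850
Riverfall, July 12 – December 31, 2004: 173 days → €133000 × 4.55% × 173/366 = €2860.4085
Total = €5209.8934

€5209.89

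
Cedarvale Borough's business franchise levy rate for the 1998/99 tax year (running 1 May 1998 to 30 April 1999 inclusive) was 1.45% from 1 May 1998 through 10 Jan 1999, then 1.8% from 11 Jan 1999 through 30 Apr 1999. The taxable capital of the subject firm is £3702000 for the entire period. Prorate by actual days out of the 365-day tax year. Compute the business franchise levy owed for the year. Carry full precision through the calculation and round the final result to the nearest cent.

£57583.85

1 May 1998 – 10 Jan 1999: 255 days at 1.45% → £3702000 × 1.45% × 255/365 = £37501.7671
11 Jan – 30 Apr 1999: 110 days at 1.8% → £3702000 × 1.8% × 110/365 = £20082.0822
Total = £57583.8493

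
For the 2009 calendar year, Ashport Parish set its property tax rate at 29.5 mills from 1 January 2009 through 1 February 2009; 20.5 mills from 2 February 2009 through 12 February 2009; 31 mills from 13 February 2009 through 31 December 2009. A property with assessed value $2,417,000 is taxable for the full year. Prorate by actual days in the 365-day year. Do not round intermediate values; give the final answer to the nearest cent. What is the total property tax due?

$73,844.32

1 January – 1 February 2009: 32 days at 29.5 mills → $2,417,000 × 2.95% × 32/365 = $6,251.0904
2 February – 12 February 2009: 11 days at 20.5 mills → $2,417,000 × 2.05% × 11/365 = $1,493.2425
13 February – 31 December 2009: 322 days at 31 mills → $2,417,000 × 3.1% × 322/365 = $66,099.9836
Total = $73,844.3164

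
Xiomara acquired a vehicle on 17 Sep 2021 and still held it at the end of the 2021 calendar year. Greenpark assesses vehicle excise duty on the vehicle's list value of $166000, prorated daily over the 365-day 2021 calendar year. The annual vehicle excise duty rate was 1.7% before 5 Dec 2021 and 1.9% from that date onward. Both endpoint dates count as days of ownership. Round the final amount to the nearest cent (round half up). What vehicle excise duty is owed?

$844.10

17 Sep – 4 Dec 2021: 79 days at 1.7% → $166000 × 1.7% × 79/365 = $610.7890
5 Dec – 31 Dec 2021: 27 days at 1.9% → $166000 × 1.9% × 27/365 = $233.3096
Total = $844.0986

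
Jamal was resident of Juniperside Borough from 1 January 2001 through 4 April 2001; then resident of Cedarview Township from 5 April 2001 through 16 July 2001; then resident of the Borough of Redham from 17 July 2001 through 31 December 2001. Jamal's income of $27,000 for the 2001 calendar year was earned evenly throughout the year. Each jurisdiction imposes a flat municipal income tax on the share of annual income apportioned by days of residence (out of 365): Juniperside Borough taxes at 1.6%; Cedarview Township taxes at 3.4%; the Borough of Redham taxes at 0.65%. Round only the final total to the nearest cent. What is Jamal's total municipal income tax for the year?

$451.08

Juniperside Borough, 1 January – 4 April 2001: 94 days → $27,000 × 1.6% × 94/365 = $111.2548
Cedarview Township, 5 April – 16 July 2001: 103 days → $27,000 × 3.4% × 103/365 = $259.0521
The Borough of Redham, 17 July – 31 December 2001: 168 days → $27,000 × 0.65% × 168/365 = $80.7781
Total = $451.0849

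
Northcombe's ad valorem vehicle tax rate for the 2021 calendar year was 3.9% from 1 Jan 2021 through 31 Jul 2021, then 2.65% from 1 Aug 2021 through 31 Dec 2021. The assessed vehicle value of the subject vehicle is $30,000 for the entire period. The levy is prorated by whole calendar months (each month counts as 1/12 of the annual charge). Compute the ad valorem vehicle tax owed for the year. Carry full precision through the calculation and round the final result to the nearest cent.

1 Jan – 31 Jul 2021: 7 months at 3.9% → $30,000 × 3.9% × 7/12 = $682.5000
1 Aug – 31 Dec 2021: 5 months at 2.65% → $30,000 × 2.65% × 5/12 = $331.2500
Total = $1,013.7500

$1,013.75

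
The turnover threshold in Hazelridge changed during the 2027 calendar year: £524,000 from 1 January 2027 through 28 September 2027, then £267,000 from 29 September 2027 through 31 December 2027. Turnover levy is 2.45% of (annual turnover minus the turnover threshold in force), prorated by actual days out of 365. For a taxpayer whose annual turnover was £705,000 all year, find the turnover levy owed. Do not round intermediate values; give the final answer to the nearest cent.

1 January – 28 September 2027: 271 days, exemption £524,000 → (£705,000 − £524,000) × 2.45% × 271/365 = £3,292.4644
29 September – 31 December 2027: 94 days, exemption £267,000 → (£705,000 − £267,000) × 2.45% × 94/365 = £2,763.6000
Total = £6,056.0644

£6,056.06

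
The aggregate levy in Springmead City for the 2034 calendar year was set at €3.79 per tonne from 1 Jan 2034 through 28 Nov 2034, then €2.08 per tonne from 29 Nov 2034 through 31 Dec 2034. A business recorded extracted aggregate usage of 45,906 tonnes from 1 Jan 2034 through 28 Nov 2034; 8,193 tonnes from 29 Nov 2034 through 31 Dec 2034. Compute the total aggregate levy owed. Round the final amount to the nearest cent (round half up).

€191,025.18

1 Jan – 28 Nov 2034: 45,906 tonnes at €3.79/tonne → €173,983.74
29 Nov – 31 Dec 2034: 8,193 tonnes at €2.08/tonne → €17,041.44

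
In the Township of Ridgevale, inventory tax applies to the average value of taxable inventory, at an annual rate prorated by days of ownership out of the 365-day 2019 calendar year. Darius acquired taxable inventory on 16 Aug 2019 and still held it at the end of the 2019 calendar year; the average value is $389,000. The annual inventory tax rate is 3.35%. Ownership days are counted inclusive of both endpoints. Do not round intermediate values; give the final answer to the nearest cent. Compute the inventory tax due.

$4,926.98

Days held (16 Aug – 31 Dec 2019): 138 out of 365
Tax = $389,000 × 3.35% × 138/365 = $4,926.9781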